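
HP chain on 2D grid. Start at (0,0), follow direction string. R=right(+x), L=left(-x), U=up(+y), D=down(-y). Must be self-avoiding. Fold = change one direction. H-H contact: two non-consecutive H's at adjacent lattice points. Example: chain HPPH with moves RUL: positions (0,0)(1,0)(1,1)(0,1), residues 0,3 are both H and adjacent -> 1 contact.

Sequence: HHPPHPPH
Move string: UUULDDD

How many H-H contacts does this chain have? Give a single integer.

Positions: [(0, 0), (0, 1), (0, 2), (0, 3), (-1, 3), (-1, 2), (-1, 1), (-1, 0)]
H-H contact: residue 0 @(0,0) - residue 7 @(-1, 0)

Answer: 1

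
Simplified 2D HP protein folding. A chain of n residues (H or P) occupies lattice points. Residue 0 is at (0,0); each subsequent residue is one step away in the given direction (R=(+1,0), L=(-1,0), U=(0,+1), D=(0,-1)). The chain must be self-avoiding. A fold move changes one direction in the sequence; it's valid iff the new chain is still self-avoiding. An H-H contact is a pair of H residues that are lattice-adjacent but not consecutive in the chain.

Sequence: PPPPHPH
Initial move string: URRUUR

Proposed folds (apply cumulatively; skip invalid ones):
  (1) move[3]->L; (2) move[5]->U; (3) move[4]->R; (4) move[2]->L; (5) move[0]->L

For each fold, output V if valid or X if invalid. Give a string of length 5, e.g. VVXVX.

Answer: XVVXX

Derivation:
Initial: URRUUR -> [(0, 0), (0, 1), (1, 1), (2, 1), (2, 2), (2, 3), (3, 3)]
Fold 1: move[3]->L => URRLUR INVALID (collision), skipped
Fold 2: move[5]->U => URRUUU VALID
Fold 3: move[4]->R => URRURU VALID
Fold 4: move[2]->L => URLURU INVALID (collision), skipped
Fold 5: move[0]->L => LRRURU INVALID (collision), skipped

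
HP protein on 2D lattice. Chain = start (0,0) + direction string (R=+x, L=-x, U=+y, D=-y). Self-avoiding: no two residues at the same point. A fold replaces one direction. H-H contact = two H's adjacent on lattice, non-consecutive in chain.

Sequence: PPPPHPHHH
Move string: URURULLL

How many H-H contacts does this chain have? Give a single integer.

Answer: 0

Derivation:
Positions: [(0, 0), (0, 1), (1, 1), (1, 2), (2, 2), (2, 3), (1, 3), (0, 3), (-1, 3)]
No H-H contacts found.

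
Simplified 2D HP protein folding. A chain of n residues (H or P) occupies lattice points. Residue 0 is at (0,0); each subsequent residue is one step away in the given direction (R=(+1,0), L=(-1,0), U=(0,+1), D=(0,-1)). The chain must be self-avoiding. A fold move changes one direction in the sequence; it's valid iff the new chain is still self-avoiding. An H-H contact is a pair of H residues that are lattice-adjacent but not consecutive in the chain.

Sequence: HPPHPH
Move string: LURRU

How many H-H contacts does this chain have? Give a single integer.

Answer: 1

Derivation:
Positions: [(0, 0), (-1, 0), (-1, 1), (0, 1), (1, 1), (1, 2)]
H-H contact: residue 0 @(0,0) - residue 3 @(0, 1)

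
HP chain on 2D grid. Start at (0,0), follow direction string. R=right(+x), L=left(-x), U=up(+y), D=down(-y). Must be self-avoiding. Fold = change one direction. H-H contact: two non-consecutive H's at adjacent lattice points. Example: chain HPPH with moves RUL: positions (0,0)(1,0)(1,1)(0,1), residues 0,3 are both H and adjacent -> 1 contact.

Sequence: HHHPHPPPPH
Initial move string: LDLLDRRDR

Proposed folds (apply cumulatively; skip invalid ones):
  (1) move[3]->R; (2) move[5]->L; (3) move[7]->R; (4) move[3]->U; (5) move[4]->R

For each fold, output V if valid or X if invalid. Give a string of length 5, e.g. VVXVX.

Initial: LDLLDRRDR -> [(0, 0), (-1, 0), (-1, -1), (-2, -1), (-3, -1), (-3, -2), (-2, -2), (-1, -2), (-1, -3), (0, -3)]
Fold 1: move[3]->R => LDLRDRRDR INVALID (collision), skipped
Fold 2: move[5]->L => LDLLDLRDR INVALID (collision), skipped
Fold 3: move[7]->R => LDLLDRRRR VALID
Fold 4: move[3]->U => LDLUDRRRR INVALID (collision), skipped
Fold 5: move[4]->R => LDLLRRRRR INVALID (collision), skipped

Answer: XXVXX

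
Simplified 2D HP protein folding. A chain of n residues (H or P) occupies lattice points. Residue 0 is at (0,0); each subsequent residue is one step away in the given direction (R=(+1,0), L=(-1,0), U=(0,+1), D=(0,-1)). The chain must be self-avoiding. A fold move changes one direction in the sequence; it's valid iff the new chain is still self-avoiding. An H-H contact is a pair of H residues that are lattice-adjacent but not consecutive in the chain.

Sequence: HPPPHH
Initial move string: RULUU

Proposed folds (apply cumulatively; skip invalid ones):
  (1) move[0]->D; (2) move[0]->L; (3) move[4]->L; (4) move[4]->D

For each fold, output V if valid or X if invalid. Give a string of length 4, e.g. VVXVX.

Answer: XVVX

Derivation:
Initial: RULUU -> [(0, 0), (1, 0), (1, 1), (0, 1), (0, 2), (0, 3)]
Fold 1: move[0]->D => DULUU INVALID (collision), skipped
Fold 2: move[0]->L => LULUU VALID
Fold 3: move[4]->L => LULUL VALID
Fold 4: move[4]->D => LULUD INVALID (collision), skipped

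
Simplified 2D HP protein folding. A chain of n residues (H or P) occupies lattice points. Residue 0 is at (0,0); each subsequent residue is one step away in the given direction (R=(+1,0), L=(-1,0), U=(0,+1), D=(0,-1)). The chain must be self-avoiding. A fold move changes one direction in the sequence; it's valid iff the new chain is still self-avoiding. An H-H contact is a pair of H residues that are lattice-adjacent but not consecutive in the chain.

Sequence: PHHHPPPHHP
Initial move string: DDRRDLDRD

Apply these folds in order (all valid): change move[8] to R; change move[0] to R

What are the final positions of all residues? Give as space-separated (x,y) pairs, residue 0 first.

Initial moves: DDRRDLDRD
Fold: move[8]->R => DDRRDLDRR (positions: [(0, 0), (0, -1), (0, -2), (1, -2), (2, -2), (2, -3), (1, -3), (1, -4), (2, -4), (3, -4)])
Fold: move[0]->R => RDRRDLDRR (positions: [(0, 0), (1, 0), (1, -1), (2, -1), (3, -1), (3, -2), (2, -2), (2, -3), (3, -3), (4, -3)])

Answer: (0,0) (1,0) (1,-1) (2,-1) (3,-1) (3,-2) (2,-2) (2,-3) (3,-3) (4,-3)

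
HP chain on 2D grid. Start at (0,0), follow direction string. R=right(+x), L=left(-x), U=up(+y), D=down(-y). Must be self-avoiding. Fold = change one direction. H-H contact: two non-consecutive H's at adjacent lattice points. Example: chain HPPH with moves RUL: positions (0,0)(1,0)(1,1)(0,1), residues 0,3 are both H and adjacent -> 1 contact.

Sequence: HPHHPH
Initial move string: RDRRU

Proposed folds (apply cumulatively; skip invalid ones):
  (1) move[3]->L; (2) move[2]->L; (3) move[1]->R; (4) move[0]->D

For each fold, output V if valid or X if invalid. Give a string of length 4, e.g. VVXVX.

Answer: XXVV

Derivation:
Initial: RDRRU -> [(0, 0), (1, 0), (1, -1), (2, -1), (3, -1), (3, 0)]
Fold 1: move[3]->L => RDRLU INVALID (collision), skipped
Fold 2: move[2]->L => RDLRU INVALID (collision), skipped
Fold 3: move[1]->R => RRRRU VALID
Fold 4: move[0]->D => DRRRU VALID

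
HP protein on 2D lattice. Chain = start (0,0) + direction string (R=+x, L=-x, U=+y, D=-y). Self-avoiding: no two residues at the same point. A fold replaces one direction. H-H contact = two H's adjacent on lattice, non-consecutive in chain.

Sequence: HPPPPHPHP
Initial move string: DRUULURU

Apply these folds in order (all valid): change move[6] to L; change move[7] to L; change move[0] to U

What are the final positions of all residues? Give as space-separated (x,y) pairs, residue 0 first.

Answer: (0,0) (0,1) (1,1) (1,2) (1,3) (0,3) (0,4) (-1,4) (-2,4)

Derivation:
Initial moves: DRUULURU
Fold: move[6]->L => DRUULULU (positions: [(0, 0), (0, -1), (1, -1), (1, 0), (1, 1), (0, 1), (0, 2), (-1, 2), (-1, 3)])
Fold: move[7]->L => DRUULULL (positions: [(0, 0), (0, -1), (1, -1), (1, 0), (1, 1), (0, 1), (0, 2), (-1, 2), (-2, 2)])
Fold: move[0]->U => URUULULL (positions: [(0, 0), (0, 1), (1, 1), (1, 2), (1, 3), (0, 3), (0, 4), (-1, 4), (-2, 4)])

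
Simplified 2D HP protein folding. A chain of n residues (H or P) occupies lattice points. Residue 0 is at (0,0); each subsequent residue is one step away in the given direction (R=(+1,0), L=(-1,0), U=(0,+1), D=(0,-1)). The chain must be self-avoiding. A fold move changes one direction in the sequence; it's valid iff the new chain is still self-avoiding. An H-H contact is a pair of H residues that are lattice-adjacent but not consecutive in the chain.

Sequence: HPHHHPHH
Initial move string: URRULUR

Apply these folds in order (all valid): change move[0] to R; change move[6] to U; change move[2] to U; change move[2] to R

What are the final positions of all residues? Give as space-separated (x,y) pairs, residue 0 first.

Answer: (0,0) (1,0) (2,0) (3,0) (3,1) (2,1) (2,2) (2,3)

Derivation:
Initial moves: URRULUR
Fold: move[0]->R => RRRULUR (positions: [(0, 0), (1, 0), (2, 0), (3, 0), (3, 1), (2, 1), (2, 2), (3, 2)])
Fold: move[6]->U => RRRULUU (positions: [(0, 0), (1, 0), (2, 0), (3, 0), (3, 1), (2, 1), (2, 2), (2, 3)])
Fold: move[2]->U => RRUULUU (positions: [(0, 0), (1, 0), (2, 0), (2, 1), (2, 2), (1, 2), (1, 3), (1, 4)])
Fold: move[2]->R => RRRULUU (positions: [(0, 0), (1, 0), (2, 0), (3, 0), (3, 1), (2, 1), (2, 2), (2, 3)])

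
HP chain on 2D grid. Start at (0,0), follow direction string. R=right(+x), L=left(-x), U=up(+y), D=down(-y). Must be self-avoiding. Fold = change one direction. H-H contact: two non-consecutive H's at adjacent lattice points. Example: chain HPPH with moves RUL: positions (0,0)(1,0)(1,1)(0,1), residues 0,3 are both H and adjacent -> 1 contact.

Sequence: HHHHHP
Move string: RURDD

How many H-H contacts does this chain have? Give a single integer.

Answer: 1

Derivation:
Positions: [(0, 0), (1, 0), (1, 1), (2, 1), (2, 0), (2, -1)]
H-H contact: residue 1 @(1,0) - residue 4 @(2, 0)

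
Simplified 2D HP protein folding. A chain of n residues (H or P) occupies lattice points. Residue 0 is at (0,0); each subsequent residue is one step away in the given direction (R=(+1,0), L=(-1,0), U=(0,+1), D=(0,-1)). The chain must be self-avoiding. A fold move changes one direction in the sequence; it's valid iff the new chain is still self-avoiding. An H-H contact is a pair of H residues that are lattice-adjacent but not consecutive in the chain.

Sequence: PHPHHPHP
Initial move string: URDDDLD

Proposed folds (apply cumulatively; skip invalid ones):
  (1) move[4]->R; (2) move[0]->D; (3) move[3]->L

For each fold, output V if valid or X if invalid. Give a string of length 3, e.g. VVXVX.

Initial: URDDDLD -> [(0, 0), (0, 1), (1, 1), (1, 0), (1, -1), (1, -2), (0, -2), (0, -3)]
Fold 1: move[4]->R => URDDRLD INVALID (collision), skipped
Fold 2: move[0]->D => DRDDDLD VALID
Fold 3: move[3]->L => DRDLDLD VALID

Answer: XVV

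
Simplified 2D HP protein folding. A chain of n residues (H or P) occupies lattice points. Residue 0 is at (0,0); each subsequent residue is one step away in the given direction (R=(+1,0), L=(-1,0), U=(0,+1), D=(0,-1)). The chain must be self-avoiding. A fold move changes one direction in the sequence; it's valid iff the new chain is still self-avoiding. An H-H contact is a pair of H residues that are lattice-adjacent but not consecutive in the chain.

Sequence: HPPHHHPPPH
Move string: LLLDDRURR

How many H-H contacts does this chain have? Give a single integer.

Answer: 1

Derivation:
Positions: [(0, 0), (-1, 0), (-2, 0), (-3, 0), (-3, -1), (-3, -2), (-2, -2), (-2, -1), (-1, -1), (0, -1)]
H-H contact: residue 0 @(0,0) - residue 9 @(0, -1)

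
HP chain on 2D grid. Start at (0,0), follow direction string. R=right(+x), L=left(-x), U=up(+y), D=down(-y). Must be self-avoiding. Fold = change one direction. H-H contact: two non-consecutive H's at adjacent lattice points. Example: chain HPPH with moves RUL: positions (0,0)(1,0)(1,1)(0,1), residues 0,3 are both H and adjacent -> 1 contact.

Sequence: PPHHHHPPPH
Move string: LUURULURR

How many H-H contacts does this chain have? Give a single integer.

Positions: [(0, 0), (-1, 0), (-1, 1), (-1, 2), (0, 2), (0, 3), (-1, 3), (-1, 4), (0, 4), (1, 4)]
No H-H contacts found.

Answer: 0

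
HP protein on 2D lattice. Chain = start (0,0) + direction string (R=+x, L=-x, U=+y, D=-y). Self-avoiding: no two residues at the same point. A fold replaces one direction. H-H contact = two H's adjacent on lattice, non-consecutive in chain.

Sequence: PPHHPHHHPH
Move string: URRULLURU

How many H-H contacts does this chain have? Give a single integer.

Answer: 1

Derivation:
Positions: [(0, 0), (0, 1), (1, 1), (2, 1), (2, 2), (1, 2), (0, 2), (0, 3), (1, 3), (1, 4)]
H-H contact: residue 2 @(1,1) - residue 5 @(1, 2)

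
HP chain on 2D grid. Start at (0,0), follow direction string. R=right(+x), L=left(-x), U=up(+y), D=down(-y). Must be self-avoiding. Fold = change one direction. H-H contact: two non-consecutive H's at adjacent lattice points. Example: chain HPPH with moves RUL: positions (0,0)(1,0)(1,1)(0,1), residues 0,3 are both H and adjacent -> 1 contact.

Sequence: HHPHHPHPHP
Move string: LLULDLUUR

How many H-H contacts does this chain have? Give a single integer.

Answer: 0

Derivation:
Positions: [(0, 0), (-1, 0), (-2, 0), (-2, 1), (-3, 1), (-3, 0), (-4, 0), (-4, 1), (-4, 2), (-3, 2)]
No H-H contacts found.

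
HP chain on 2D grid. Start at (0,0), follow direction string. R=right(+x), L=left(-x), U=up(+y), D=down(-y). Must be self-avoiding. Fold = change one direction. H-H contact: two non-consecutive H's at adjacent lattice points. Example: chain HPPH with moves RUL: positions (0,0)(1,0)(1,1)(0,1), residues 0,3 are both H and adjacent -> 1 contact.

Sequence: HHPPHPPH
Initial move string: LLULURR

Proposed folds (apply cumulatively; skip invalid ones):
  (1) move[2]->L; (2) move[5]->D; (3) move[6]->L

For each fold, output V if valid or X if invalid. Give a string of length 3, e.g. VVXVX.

Answer: VXX

Derivation:
Initial: LLULURR -> [(0, 0), (-1, 0), (-2, 0), (-2, 1), (-3, 1), (-3, 2), (-2, 2), (-1, 2)]
Fold 1: move[2]->L => LLLLURR VALID
Fold 2: move[5]->D => LLLLUDR INVALID (collision), skipped
Fold 3: move[6]->L => LLLLURL INVALID (collision), skipped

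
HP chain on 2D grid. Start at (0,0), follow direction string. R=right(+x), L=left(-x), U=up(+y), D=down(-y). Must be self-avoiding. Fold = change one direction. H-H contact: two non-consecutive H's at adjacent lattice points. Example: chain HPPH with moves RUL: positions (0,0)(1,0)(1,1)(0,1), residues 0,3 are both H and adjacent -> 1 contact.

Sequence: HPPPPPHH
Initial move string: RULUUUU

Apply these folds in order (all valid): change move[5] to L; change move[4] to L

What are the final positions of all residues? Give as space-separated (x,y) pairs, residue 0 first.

Initial moves: RULUUUU
Fold: move[5]->L => RULUULU (positions: [(0, 0), (1, 0), (1, 1), (0, 1), (0, 2), (0, 3), (-1, 3), (-1, 4)])
Fold: move[4]->L => RULULLU (positions: [(0, 0), (1, 0), (1, 1), (0, 1), (0, 2), (-1, 2), (-2, 2), (-2, 3)])

Answer: (0,0) (1,0) (1,1) (0,1) (0,2) (-1,2) (-2,2) (-2,3)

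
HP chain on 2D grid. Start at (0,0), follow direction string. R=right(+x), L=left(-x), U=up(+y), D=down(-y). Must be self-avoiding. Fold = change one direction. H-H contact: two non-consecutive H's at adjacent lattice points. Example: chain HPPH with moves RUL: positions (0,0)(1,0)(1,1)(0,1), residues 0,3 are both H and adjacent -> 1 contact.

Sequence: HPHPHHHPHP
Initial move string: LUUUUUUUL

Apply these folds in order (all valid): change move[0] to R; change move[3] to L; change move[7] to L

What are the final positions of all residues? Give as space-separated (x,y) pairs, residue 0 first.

Initial moves: LUUUUUUUL
Fold: move[0]->R => RUUUUUUUL (positions: [(0, 0), (1, 0), (1, 1), (1, 2), (1, 3), (1, 4), (1, 5), (1, 6), (1, 7), (0, 7)])
Fold: move[3]->L => RUULUUUUL (positions: [(0, 0), (1, 0), (1, 1), (1, 2), (0, 2), (0, 3), (0, 4), (0, 5), (0, 6), (-1, 6)])
Fold: move[7]->L => RUULUUULL (positions: [(0, 0), (1, 0), (1, 1), (1, 2), (0, 2), (0, 3), (0, 4), (0, 5), (-1, 5), (-2, 5)])

Answer: (0,0) (1,0) (1,1) (1,2) (0,2) (0,3) (0,4) (0,5) (-1,5) (-2,5)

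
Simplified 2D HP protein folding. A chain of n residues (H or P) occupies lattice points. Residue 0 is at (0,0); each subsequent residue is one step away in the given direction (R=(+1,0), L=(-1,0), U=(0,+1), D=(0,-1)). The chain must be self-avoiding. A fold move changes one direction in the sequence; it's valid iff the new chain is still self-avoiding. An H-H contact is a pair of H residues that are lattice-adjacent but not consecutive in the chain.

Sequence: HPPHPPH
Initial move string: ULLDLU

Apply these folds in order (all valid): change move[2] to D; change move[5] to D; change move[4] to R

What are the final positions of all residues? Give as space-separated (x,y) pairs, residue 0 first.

Answer: (0,0) (0,1) (-1,1) (-1,0) (-1,-1) (0,-1) (0,-2)

Derivation:
Initial moves: ULLDLU
Fold: move[2]->D => ULDDLU (positions: [(0, 0), (0, 1), (-1, 1), (-1, 0), (-1, -1), (-2, -1), (-2, 0)])
Fold: move[5]->D => ULDDLD (positions: [(0, 0), (0, 1), (-1, 1), (-1, 0), (-1, -1), (-2, -1), (-2, -2)])
Fold: move[4]->R => ULDDRD (positions: [(0, 0), (0, 1), (-1, 1), (-1, 0), (-1, -1), (0, -1), (0, -2)])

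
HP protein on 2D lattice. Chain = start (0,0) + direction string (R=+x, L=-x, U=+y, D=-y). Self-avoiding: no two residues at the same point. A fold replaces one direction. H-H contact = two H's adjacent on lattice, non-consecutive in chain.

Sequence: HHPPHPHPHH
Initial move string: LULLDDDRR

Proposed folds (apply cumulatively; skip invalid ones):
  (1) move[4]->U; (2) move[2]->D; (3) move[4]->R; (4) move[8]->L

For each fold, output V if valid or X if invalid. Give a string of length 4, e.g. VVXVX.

Initial: LULLDDDRR -> [(0, 0), (-1, 0), (-1, 1), (-2, 1), (-3, 1), (-3, 0), (-3, -1), (-3, -2), (-2, -2), (-1, -2)]
Fold 1: move[4]->U => LULLUDDRR INVALID (collision), skipped
Fold 2: move[2]->D => LUDLDDDRR INVALID (collision), skipped
Fold 3: move[4]->R => LULLRDDRR INVALID (collision), skipped
Fold 4: move[8]->L => LULLDDDRL INVALID (collision), skipped

Answer: XXXX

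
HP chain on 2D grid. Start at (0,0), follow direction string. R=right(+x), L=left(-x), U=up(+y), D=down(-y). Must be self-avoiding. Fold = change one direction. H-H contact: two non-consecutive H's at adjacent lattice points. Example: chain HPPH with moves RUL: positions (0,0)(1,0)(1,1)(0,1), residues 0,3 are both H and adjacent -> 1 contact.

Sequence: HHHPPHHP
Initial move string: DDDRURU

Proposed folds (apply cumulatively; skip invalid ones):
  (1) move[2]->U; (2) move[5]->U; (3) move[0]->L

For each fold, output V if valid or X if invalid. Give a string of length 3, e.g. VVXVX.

Initial: DDDRURU -> [(0, 0), (0, -1), (0, -2), (0, -3), (1, -3), (1, -2), (2, -2), (2, -1)]
Fold 1: move[2]->U => DDURURU INVALID (collision), skipped
Fold 2: move[5]->U => DDDRUUU VALID
Fold 3: move[0]->L => LDDRUUU INVALID (collision), skipped

Answer: XVX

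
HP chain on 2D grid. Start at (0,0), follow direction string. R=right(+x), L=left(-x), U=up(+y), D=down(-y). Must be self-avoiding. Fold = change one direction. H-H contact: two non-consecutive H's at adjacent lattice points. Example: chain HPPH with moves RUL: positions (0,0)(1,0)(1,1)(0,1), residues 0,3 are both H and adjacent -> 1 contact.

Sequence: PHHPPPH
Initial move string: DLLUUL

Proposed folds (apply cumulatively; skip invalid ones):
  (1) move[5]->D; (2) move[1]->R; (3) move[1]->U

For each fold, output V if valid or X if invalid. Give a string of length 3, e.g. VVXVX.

Answer: XXX

Derivation:
Initial: DLLUUL -> [(0, 0), (0, -1), (-1, -1), (-2, -1), (-2, 0), (-2, 1), (-3, 1)]
Fold 1: move[5]->D => DLLUUD INVALID (collision), skipped
Fold 2: move[1]->R => DRLUUL INVALID (collision), skipped
Fold 3: move[1]->U => DULUUL INVALID (collision), skipped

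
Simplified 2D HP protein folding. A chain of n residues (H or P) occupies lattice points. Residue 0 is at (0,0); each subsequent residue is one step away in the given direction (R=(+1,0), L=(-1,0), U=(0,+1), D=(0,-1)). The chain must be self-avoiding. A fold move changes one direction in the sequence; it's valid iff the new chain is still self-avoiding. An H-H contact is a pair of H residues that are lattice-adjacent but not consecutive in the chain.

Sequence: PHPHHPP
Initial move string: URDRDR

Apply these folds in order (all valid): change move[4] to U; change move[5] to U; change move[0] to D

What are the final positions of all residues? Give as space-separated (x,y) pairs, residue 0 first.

Initial moves: URDRDR
Fold: move[4]->U => URDRUR (positions: [(0, 0), (0, 1), (1, 1), (1, 0), (2, 0), (2, 1), (3, 1)])
Fold: move[5]->U => URDRUU (positions: [(0, 0), (0, 1), (1, 1), (1, 0), (2, 0), (2, 1), (2, 2)])
Fold: move[0]->D => DRDRUU (positions: [(0, 0), (0, -1), (1, -1), (1, -2), (2, -2), (2, -1), (2, 0)])

Answer: (0,0) (0,-1) (1,-1) (1,-2) (2,-2) (2,-1) (2,0)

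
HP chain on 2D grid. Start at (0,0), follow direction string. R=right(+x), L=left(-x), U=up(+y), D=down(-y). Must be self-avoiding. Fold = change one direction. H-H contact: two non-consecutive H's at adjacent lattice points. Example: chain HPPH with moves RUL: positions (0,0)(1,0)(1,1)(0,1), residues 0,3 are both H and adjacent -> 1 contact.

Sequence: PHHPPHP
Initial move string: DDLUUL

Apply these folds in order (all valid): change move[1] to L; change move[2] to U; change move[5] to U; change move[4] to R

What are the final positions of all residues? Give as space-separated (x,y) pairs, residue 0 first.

Answer: (0,0) (0,-1) (-1,-1) (-1,0) (-1,1) (0,1) (0,2)

Derivation:
Initial moves: DDLUUL
Fold: move[1]->L => DLLUUL (positions: [(0, 0), (0, -1), (-1, -1), (-2, -1), (-2, 0), (-2, 1), (-3, 1)])
Fold: move[2]->U => DLUUUL (positions: [(0, 0), (0, -1), (-1, -1), (-1, 0), (-1, 1), (-1, 2), (-2, 2)])
Fold: move[5]->U => DLUUUU (positions: [(0, 0), (0, -1), (-1, -1), (-1, 0), (-1, 1), (-1, 2), (-1, 3)])
Fold: move[4]->R => DLUURU (positions: [(0, 0), (0, -1), (-1, -1), (-1, 0), (-1, 1), (0, 1), (0, 2)])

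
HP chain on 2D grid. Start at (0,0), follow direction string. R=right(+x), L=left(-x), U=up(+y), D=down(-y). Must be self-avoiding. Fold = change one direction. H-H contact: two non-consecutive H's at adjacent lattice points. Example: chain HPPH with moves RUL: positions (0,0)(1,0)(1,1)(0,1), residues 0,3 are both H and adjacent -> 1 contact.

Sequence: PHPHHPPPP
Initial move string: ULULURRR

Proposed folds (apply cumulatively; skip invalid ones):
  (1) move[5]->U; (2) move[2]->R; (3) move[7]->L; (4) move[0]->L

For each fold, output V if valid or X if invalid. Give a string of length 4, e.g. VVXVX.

Initial: ULULURRR -> [(0, 0), (0, 1), (-1, 1), (-1, 2), (-2, 2), (-2, 3), (-1, 3), (0, 3), (1, 3)]
Fold 1: move[5]->U => ULULUURR VALID
Fold 2: move[2]->R => ULRLUURR INVALID (collision), skipped
Fold 3: move[7]->L => ULULUURL INVALID (collision), skipped
Fold 4: move[0]->L => LLULUURR VALID

Answer: VXXV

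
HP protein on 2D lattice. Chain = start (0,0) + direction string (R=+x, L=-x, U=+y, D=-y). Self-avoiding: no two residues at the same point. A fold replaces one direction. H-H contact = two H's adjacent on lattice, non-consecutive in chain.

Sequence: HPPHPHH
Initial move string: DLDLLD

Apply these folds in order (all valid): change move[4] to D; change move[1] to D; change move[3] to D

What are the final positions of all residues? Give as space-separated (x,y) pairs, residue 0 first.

Initial moves: DLDLLD
Fold: move[4]->D => DLDLDD (positions: [(0, 0), (0, -1), (-1, -1), (-1, -2), (-2, -2), (-2, -3), (-2, -4)])
Fold: move[1]->D => DDDLDD (positions: [(0, 0), (0, -1), (0, -2), (0, -3), (-1, -3), (-1, -4), (-1, -5)])
Fold: move[3]->D => DDDDDD (positions: [(0, 0), (0, -1), (0, -2), (0, -3), (0, -4), (0, -5), (0, -6)])

Answer: (0,0) (0,-1) (0,-2) (0,-3) (0,-4) (0,-5) (0,-6)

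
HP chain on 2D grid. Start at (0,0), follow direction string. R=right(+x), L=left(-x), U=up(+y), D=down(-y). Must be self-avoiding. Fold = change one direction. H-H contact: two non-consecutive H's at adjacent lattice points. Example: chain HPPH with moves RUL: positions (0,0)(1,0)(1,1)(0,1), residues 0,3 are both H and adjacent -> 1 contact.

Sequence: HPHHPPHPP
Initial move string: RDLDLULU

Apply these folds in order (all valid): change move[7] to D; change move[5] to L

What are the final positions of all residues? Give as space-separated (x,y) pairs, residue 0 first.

Initial moves: RDLDLULU
Fold: move[7]->D => RDLDLULD (positions: [(0, 0), (1, 0), (1, -1), (0, -1), (0, -2), (-1, -2), (-1, -1), (-2, -1), (-2, -2)])
Fold: move[5]->L => RDLDLLLD (positions: [(0, 0), (1, 0), (1, -1), (0, -1), (0, -2), (-1, -2), (-2, -2), (-3, -2), (-3, -3)])

Answer: (0,0) (1,0) (1,-1) (0,-1) (0,-2) (-1,-2) (-2,-2) (-3,-2) (-3,-3)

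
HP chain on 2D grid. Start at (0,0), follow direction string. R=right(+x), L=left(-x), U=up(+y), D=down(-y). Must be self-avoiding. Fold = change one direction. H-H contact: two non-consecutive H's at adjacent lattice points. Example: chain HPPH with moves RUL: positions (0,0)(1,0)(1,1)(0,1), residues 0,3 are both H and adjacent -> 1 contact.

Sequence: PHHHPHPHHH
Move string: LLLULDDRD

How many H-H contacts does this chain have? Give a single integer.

Positions: [(0, 0), (-1, 0), (-2, 0), (-3, 0), (-3, 1), (-4, 1), (-4, 0), (-4, -1), (-3, -1), (-3, -2)]
H-H contact: residue 3 @(-3,0) - residue 8 @(-3, -1)

Answer: 1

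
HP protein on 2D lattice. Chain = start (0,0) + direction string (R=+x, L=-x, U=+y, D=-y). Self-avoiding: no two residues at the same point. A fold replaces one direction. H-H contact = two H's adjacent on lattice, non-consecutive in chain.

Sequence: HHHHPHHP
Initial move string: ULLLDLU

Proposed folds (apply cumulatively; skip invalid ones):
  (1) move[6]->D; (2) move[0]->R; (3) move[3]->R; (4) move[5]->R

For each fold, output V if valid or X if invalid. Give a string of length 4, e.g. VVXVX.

Initial: ULLLDLU -> [(0, 0), (0, 1), (-1, 1), (-2, 1), (-3, 1), (-3, 0), (-4, 0), (-4, 1)]
Fold 1: move[6]->D => ULLLDLD VALID
Fold 2: move[0]->R => RLLLDLD INVALID (collision), skipped
Fold 3: move[3]->R => ULLRDLD INVALID (collision), skipped
Fold 4: move[5]->R => ULLLDRD VALID

Answer: VXXV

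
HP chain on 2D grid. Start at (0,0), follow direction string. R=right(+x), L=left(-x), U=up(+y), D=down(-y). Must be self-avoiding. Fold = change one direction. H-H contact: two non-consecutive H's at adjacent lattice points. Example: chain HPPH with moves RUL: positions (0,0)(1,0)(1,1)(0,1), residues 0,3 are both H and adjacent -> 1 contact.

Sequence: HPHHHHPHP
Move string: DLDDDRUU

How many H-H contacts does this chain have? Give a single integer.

Answer: 1

Derivation:
Positions: [(0, 0), (0, -1), (-1, -1), (-1, -2), (-1, -3), (-1, -4), (0, -4), (0, -3), (0, -2)]
H-H contact: residue 4 @(-1,-3) - residue 7 @(0, -3)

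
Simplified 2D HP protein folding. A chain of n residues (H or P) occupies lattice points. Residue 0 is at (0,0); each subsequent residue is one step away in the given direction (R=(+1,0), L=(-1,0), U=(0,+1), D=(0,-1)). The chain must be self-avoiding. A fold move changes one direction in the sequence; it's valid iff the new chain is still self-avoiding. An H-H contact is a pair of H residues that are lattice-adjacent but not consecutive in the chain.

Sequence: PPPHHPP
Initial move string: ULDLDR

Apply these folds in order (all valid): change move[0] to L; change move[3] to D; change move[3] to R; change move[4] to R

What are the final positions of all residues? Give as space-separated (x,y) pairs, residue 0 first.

Answer: (0,0) (-1,0) (-2,0) (-2,-1) (-1,-1) (0,-1) (1,-1)

Derivation:
Initial moves: ULDLDR
Fold: move[0]->L => LLDLDR (positions: [(0, 0), (-1, 0), (-2, 0), (-2, -1), (-3, -1), (-3, -2), (-2, -2)])
Fold: move[3]->D => LLDDDR (positions: [(0, 0), (-1, 0), (-2, 0), (-2, -1), (-2, -2), (-2, -3), (-1, -3)])
Fold: move[3]->R => LLDRDR (positions: [(0, 0), (-1, 0), (-2, 0), (-2, -1), (-1, -1), (-1, -2), (0, -2)])
Fold: move[4]->R => LLDRRR (positions: [(0, 0), (-1, 0), (-2, 0), (-2, -1), (-1, -1), (0, -1), (1, -1)])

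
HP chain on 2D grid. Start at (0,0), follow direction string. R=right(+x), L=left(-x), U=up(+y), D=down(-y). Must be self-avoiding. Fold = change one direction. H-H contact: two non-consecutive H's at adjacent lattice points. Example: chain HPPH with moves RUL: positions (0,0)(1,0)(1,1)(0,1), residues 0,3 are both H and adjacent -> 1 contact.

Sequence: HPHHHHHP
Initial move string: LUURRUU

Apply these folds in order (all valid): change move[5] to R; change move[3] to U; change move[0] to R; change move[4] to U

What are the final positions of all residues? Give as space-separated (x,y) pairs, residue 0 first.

Initial moves: LUURRUU
Fold: move[5]->R => LUURRRU (positions: [(0, 0), (-1, 0), (-1, 1), (-1, 2), (0, 2), (1, 2), (2, 2), (2, 3)])
Fold: move[3]->U => LUUURRU (positions: [(0, 0), (-1, 0), (-1, 1), (-1, 2), (-1, 3), (0, 3), (1, 3), (1, 4)])
Fold: move[0]->R => RUUURRU (positions: [(0, 0), (1, 0), (1, 1), (1, 2), (1, 3), (2, 3), (3, 3), (3, 4)])
Fold: move[4]->U => RUUUURU (positions: [(0, 0), (1, 0), (1, 1), (1, 2), (1, 3), (1, 4), (2, 4), (2, 5)])

Answer: (0,0) (1,0) (1,1) (1,2) (1,3) (1,4) (2,4) (2,5)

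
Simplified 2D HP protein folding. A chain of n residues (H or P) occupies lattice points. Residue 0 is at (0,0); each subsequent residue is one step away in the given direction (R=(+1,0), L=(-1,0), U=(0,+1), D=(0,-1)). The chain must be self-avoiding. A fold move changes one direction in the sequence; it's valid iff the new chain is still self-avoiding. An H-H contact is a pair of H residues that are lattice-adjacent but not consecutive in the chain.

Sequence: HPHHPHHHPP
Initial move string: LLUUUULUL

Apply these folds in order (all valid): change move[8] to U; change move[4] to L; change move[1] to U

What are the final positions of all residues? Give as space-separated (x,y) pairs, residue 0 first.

Initial moves: LLUUUULUL
Fold: move[8]->U => LLUUUULUU (positions: [(0, 0), (-1, 0), (-2, 0), (-2, 1), (-2, 2), (-2, 3), (-2, 4), (-3, 4), (-3, 5), (-3, 6)])
Fold: move[4]->L => LLUULULUU (positions: [(0, 0), (-1, 0), (-2, 0), (-2, 1), (-2, 2), (-3, 2), (-3, 3), (-4, 3), (-4, 4), (-4, 5)])
Fold: move[1]->U => LUUULULUU (positions: [(0, 0), (-1, 0), (-1, 1), (-1, 2), (-1, 3), (-2, 3), (-2, 4), (-3, 4), (-3, 5), (-3, 6)])

Answer: (0,0) (-1,0) (-1,1) (-1,2) (-1,3) (-2,3) (-2,4) (-3,4) (-3,5) (-3,6)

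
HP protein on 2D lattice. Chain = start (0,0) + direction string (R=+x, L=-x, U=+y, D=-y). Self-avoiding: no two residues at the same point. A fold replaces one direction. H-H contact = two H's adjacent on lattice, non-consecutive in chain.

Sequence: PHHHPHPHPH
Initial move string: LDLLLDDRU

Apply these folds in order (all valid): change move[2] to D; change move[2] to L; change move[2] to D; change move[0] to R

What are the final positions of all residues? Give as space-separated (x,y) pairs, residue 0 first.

Answer: (0,0) (1,0) (1,-1) (1,-2) (0,-2) (-1,-2) (-1,-3) (-1,-4) (0,-4) (0,-3)

Derivation:
Initial moves: LDLLLDDRU
Fold: move[2]->D => LDDLLDDRU (positions: [(0, 0), (-1, 0), (-1, -1), (-1, -2), (-2, -2), (-3, -2), (-3, -3), (-3, -4), (-2, -4), (-2, -3)])
Fold: move[2]->L => LDLLLDDRU (positions: [(0, 0), (-1, 0), (-1, -1), (-2, -1), (-3, -1), (-4, -1), (-4, -2), (-4, -3), (-3, -3), (-3, -2)])
Fold: move[2]->D => LDDLLDDRU (positions: [(0, 0), (-1, 0), (-1, -1), (-1, -2), (-2, -2), (-3, -2), (-3, -3), (-3, -4), (-2, -4), (-2, -3)])
Fold: move[0]->R => RDDLLDDRU (positions: [(0, 0), (1, 0), (1, -1), (1, -2), (0, -2), (-1, -2), (-1, -3), (-1, -4), (0, -4), (0, -3)])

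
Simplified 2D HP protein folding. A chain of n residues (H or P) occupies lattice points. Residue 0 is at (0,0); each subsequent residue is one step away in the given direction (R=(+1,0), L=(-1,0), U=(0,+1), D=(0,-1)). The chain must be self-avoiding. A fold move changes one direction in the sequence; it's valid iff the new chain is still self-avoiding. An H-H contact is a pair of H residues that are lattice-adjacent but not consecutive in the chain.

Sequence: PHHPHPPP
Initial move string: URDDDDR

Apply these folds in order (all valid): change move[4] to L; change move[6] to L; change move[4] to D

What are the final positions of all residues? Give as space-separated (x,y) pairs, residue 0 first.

Answer: (0,0) (0,1) (1,1) (1,0) (1,-1) (1,-2) (1,-3) (0,-3)

Derivation:
Initial moves: URDDDDR
Fold: move[4]->L => URDDLDR (positions: [(0, 0), (0, 1), (1, 1), (1, 0), (1, -1), (0, -1), (0, -2), (1, -2)])
Fold: move[6]->L => URDDLDL (positions: [(0, 0), (0, 1), (1, 1), (1, 0), (1, -1), (0, -1), (0, -2), (-1, -2)])
Fold: move[4]->D => URDDDDL (positions: [(0, 0), (0, 1), (1, 1), (1, 0), (1, -1), (1, -2), (1, -3), (0, -3)])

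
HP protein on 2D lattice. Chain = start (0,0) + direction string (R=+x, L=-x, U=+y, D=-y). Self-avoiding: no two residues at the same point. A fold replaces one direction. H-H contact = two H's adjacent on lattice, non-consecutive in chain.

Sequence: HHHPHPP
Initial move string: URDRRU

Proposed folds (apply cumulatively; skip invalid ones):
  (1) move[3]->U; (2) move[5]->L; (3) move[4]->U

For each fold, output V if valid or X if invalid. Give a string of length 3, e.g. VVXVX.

Answer: XXV

Derivation:
Initial: URDRRU -> [(0, 0), (0, 1), (1, 1), (1, 0), (2, 0), (3, 0), (3, 1)]
Fold 1: move[3]->U => URDURU INVALID (collision), skipped
Fold 2: move[5]->L => URDRRL INVALID (collision), skipped
Fold 3: move[4]->U => URDRUU VALID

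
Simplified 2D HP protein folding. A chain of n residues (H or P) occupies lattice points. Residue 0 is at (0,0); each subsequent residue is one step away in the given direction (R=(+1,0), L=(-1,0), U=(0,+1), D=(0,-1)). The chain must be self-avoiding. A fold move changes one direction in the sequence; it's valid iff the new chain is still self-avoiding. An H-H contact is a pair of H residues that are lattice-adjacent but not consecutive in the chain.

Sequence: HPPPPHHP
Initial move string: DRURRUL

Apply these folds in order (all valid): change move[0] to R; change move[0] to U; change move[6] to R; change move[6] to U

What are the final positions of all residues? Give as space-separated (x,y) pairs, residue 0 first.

Initial moves: DRURRUL
Fold: move[0]->R => RRURRUL (positions: [(0, 0), (1, 0), (2, 0), (2, 1), (3, 1), (4, 1), (4, 2), (3, 2)])
Fold: move[0]->U => URURRUL (positions: [(0, 0), (0, 1), (1, 1), (1, 2), (2, 2), (3, 2), (3, 3), (2, 3)])
Fold: move[6]->R => URURRUR (positions: [(0, 0), (0, 1), (1, 1), (1, 2), (2, 2), (3, 2), (3, 3), (4, 3)])
Fold: move[6]->U => URURRUU (positions: [(0, 0), (0, 1), (1, 1), (1, 2), (2, 2), (3, 2), (3, 3), (3, 4)])

Answer: (0,0) (0,1) (1,1) (1,2) (2,2) (3,2) (3,3) (3,4)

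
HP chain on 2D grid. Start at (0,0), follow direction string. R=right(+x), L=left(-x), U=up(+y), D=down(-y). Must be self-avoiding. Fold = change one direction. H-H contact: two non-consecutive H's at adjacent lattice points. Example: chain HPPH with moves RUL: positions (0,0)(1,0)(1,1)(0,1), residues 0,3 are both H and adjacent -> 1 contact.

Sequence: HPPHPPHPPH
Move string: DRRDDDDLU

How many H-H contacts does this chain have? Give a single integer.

Answer: 1

Derivation:
Positions: [(0, 0), (0, -1), (1, -1), (2, -1), (2, -2), (2, -3), (2, -4), (2, -5), (1, -5), (1, -4)]
H-H contact: residue 6 @(2,-4) - residue 9 @(1, -4)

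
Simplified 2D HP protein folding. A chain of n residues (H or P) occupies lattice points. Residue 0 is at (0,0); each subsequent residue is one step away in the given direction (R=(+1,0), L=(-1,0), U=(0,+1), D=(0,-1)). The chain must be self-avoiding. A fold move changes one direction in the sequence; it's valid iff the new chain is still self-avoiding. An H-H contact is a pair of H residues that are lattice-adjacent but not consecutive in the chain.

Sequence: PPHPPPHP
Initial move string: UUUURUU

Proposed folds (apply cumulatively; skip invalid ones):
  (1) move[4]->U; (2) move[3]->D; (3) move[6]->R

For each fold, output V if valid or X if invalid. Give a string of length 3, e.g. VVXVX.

Initial: UUUURUU -> [(0, 0), (0, 1), (0, 2), (0, 3), (0, 4), (1, 4), (1, 5), (1, 6)]
Fold 1: move[4]->U => UUUUUUU VALID
Fold 2: move[3]->D => UUUDUUU INVALID (collision), skipped
Fold 3: move[6]->R => UUUUUUR VALID

Answer: VXV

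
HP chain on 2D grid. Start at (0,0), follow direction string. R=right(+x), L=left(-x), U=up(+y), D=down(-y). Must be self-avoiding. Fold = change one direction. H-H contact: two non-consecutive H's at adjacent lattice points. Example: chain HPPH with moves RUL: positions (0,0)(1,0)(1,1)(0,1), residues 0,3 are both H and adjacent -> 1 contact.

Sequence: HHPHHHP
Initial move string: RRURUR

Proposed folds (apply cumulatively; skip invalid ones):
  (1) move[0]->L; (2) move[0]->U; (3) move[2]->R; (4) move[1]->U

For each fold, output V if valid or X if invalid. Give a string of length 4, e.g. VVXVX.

Initial: RRURUR -> [(0, 0), (1, 0), (2, 0), (2, 1), (3, 1), (3, 2), (4, 2)]
Fold 1: move[0]->L => LRURUR INVALID (collision), skipped
Fold 2: move[0]->U => URURUR VALID
Fold 3: move[2]->R => URRRUR VALID
Fold 4: move[1]->U => UURRUR VALID

Answer: XVVV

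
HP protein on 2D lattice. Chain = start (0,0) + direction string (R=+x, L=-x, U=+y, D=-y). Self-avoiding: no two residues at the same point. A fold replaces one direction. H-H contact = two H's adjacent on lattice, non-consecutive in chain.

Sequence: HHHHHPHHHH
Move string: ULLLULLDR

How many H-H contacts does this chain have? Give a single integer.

Answer: 2

Derivation:
Positions: [(0, 0), (0, 1), (-1, 1), (-2, 1), (-3, 1), (-3, 2), (-4, 2), (-5, 2), (-5, 1), (-4, 1)]
H-H contact: residue 4 @(-3,1) - residue 9 @(-4, 1)
H-H contact: residue 6 @(-4,2) - residue 9 @(-4, 1)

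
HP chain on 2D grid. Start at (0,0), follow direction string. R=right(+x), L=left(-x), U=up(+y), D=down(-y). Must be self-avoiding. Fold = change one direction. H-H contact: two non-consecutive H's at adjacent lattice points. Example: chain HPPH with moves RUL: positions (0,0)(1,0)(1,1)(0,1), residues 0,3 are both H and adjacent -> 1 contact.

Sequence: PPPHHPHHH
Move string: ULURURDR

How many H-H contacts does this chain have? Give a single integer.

Answer: 1

Derivation:
Positions: [(0, 0), (0, 1), (-1, 1), (-1, 2), (0, 2), (0, 3), (1, 3), (1, 2), (2, 2)]
H-H contact: residue 4 @(0,2) - residue 7 @(1, 2)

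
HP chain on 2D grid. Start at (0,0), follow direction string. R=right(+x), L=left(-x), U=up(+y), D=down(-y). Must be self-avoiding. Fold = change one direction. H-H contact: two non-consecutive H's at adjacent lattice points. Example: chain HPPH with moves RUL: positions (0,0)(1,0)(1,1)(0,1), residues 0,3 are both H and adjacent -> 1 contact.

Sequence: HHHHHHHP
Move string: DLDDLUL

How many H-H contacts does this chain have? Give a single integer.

Positions: [(0, 0), (0, -1), (-1, -1), (-1, -2), (-1, -3), (-2, -3), (-2, -2), (-3, -2)]
H-H contact: residue 3 @(-1,-2) - residue 6 @(-2, -2)

Answer: 1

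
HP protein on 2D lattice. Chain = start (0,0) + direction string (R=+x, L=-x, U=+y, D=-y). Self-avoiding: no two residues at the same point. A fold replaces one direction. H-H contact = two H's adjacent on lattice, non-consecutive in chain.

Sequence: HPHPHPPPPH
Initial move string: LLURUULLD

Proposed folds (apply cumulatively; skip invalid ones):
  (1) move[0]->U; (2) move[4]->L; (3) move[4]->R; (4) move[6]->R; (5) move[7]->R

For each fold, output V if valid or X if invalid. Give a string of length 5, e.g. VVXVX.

Answer: VXXXX

Derivation:
Initial: LLURUULLD -> [(0, 0), (-1, 0), (-2, 0), (-2, 1), (-1, 1), (-1, 2), (-1, 3), (-2, 3), (-3, 3), (-3, 2)]
Fold 1: move[0]->U => ULURUULLD VALID
Fold 2: move[4]->L => ULURLULLD INVALID (collision), skipped
Fold 3: move[4]->R => ULURRULLD INVALID (collision), skipped
Fold 4: move[6]->R => ULURUURLD INVALID (collision), skipped
Fold 5: move[7]->R => ULURUULRD INVALID (collision), skipped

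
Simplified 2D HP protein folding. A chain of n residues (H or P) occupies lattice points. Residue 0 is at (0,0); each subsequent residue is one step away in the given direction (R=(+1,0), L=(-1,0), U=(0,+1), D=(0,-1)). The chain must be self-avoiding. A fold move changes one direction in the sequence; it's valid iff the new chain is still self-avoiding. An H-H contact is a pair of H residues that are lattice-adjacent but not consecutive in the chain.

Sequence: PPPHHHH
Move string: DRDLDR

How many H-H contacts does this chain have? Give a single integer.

Answer: 1

Derivation:
Positions: [(0, 0), (0, -1), (1, -1), (1, -2), (0, -2), (0, -3), (1, -3)]
H-H contact: residue 3 @(1,-2) - residue 6 @(1, -3)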